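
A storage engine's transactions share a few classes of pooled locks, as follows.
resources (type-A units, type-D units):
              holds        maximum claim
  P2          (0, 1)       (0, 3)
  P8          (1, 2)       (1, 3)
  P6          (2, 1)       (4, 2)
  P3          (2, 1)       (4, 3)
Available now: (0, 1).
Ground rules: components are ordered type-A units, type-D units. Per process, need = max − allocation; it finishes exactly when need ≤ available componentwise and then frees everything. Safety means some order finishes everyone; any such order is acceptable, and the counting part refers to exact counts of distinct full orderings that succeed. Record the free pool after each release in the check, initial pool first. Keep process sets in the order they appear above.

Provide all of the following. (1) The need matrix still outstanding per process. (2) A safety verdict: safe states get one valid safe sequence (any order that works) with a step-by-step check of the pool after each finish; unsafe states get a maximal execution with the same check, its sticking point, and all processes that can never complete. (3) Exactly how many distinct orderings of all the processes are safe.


(1) Need matrix, components ordered type-A units, type-D units:
  P2: (0, 2)
  P8: (0, 1)
  P6: (2, 1)
  P3: (2, 2)
(2) UNSAFE.
Key observation: P8, P2 can finish, but then (1, 4) is all there is, and the blocked group's type-A units demands exceed it.
Going as far as possible: P8, P2; after that, nothing fits. Verifying each step:
  pool = (0, 1)
  P8 needs (0, 1) <= (0, 1) -> finishes; pool += (1, 2) = (1, 3)
  P2 needs (0, 2) <= (1, 3) -> finishes; pool += (0, 1) = (1, 4)
  P6 cannot run: need (2, 1) vs free (1, 4) (insufficient type-A units)
  P3 cannot run: need (2, 2) vs free (1, 4) (insufficient type-A units)
Processes that can never finish: P6 and P3.
(3) Exactly 0 of the possible complete orderings are safe sequences.


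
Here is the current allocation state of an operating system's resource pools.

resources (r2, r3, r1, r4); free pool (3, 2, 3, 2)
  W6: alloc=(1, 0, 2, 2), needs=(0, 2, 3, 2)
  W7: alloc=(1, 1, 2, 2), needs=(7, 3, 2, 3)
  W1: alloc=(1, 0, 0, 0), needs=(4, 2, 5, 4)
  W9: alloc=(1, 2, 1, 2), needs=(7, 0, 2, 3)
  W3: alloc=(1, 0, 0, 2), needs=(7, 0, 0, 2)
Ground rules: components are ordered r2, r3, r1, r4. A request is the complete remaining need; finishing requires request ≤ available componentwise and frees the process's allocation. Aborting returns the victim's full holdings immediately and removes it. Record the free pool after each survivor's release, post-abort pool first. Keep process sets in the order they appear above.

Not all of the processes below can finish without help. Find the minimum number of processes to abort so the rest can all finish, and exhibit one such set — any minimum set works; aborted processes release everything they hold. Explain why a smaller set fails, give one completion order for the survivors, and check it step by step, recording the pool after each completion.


Minimum abort set: W7 and W9.
Key observation: the deadlocked W3 becomes finishable only because W7 and W9 released (2, 3, 3, 4); it completes at step 3 below.
Why nothing smaller works — every single abort fails: W6 alone leaves W7 blocked (short on r2 and r3); W7 alone leaves W9 blocked (short on r2); W1 alone leaves W7 blocked (short on r2 and r3); W9 alone leaves W7 blocked (short on r2); W3 alone leaves W7 blocked (short on r2 and r3).
The survivors complete as W6, W1, W3. Verifying each step (starting from the post-abort pool):
  pool = (5, 5, 6, 6)
  run W6 (needs (0, 2, 3, 2), free (5, 5, 6, 6)); after release of (1, 0, 2, 2) the pool is (6, 5, 8, 8)
  run W1 (needs (4, 2, 5, 4), free (6, 5, 8, 8)); after release of (1, 0, 0, 0) the pool is (7, 5, 8, 8)
  run W3 (needs (7, 0, 0, 2), free (7, 5, 8, 8)); after release of (1, 0, 0, 2) the pool is (8, 5, 8, 10)


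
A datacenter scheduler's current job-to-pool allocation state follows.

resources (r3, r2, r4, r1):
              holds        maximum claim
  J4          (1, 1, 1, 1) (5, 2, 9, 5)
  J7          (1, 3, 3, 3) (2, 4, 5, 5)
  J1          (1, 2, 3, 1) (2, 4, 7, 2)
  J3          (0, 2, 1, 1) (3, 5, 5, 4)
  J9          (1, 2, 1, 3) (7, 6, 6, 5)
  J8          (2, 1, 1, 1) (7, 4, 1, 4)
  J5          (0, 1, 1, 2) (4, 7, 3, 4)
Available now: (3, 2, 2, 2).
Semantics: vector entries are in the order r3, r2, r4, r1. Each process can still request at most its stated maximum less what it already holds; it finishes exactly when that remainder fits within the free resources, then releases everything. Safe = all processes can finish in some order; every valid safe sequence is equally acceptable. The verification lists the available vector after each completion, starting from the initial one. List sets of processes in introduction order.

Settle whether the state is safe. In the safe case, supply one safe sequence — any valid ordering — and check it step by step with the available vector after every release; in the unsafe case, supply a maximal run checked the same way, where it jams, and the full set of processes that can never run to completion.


SAFE — a valid safe sequence is J7, J1, J3, J8, J9, J5, J4.
Key observation: the order's first zero-slack moment is J7 ((1, 1, 2, 2) needed, (3, 2, 2, 2) free — a requested resource with nothing to spare).
Check, step by step:
  pool = (3, 2, 2, 2)
  J7 needs (1, 1, 2, 2) <= (3, 2, 2, 2) -> finishes; pool += (1, 3, 3, 3) = (4, 5, 5, 5)
  J1 needs (1, 2, 4, 1) <= (4, 5, 5, 5) -> finishes; pool += (1, 2, 3, 1) = (5, 7, 8, 6)
  J3 needs (3, 3, 4, 3) <= (5, 7, 8, 6) -> finishes; pool += (0, 2, 1, 1) = (5, 9, 9, 7)
  J8 needs (5, 3, 0, 3) <= (5, 9, 9, 7) -> finishes; pool += (2, 1, 1, 1) = (7, 10, 10, 8)
  J9 needs (6, 4, 5, 2) <= (7, 10, 10, 8) -> finishes; pool += (1, 2, 1, 3) = (8, 12, 11, 11)
  J5 needs (4, 6, 2, 2) <= (8, 12, 11, 11) -> finishes; pool += (0, 1, 1, 2) = (8, 13, 12, 13)
  J4 needs (4, 1, 8, 4) <= (8, 13, 12, 13) -> finishes; pool += (1, 1, 1, 1) = (9, 14, 13, 14)


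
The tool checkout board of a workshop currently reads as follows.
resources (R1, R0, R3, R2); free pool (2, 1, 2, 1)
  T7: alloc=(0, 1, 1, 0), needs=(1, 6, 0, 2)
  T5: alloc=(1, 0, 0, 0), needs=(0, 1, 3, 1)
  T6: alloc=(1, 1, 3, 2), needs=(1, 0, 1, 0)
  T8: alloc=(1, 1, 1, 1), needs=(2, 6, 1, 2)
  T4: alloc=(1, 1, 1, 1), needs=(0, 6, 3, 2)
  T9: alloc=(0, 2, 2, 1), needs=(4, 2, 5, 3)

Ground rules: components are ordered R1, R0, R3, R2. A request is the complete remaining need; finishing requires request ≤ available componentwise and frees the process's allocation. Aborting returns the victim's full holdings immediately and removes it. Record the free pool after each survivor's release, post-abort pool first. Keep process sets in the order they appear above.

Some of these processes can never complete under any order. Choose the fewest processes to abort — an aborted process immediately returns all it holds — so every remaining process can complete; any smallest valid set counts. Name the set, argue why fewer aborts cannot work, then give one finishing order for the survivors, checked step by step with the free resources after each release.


Minimum abort set: T7 and T8.
Key observation: T4 had no path to completion before; after the abort of T7 and T8 ((1, 2, 2, 1) returned), step 4 is where it fits.
Why nothing smaller works — every single abort fails: T7 alone leaves T8 blocked (short on R0); T5 alone leaves T7 blocked (short on R0); T6 alone leaves T7 blocked (short on R0); T8 alone leaves T7 blocked (short on R0); T4 alone leaves T7 blocked (short on R0); T9 alone leaves T7 blocked (short on R0).
The survivors complete as T6, T5, T9, T4. Verifying each step (starting from the post-abort pool):
  pool = (3, 3, 4, 2)
  run T6 (needs (1, 0, 1, 0), free (3, 3, 4, 2)); after release of (1, 1, 3, 2) the pool is (4, 4, 7, 4)
  run T5 (needs (0, 1, 3, 1), free (4, 4, 7, 4)); after release of (1, 0, 0, 0) the pool is (5, 4, 7, 4)
  run T9 (needs (4, 2, 5, 3), free (5, 4, 7, 4)); after release of (0, 2, 2, 1) the pool is (5, 6, 9, 5)
  run T4 (needs (0, 6, 3, 2), free (5, 6, 9, 5)); after release of (1, 1, 1, 1) the pool is (6, 7, 10, 6)


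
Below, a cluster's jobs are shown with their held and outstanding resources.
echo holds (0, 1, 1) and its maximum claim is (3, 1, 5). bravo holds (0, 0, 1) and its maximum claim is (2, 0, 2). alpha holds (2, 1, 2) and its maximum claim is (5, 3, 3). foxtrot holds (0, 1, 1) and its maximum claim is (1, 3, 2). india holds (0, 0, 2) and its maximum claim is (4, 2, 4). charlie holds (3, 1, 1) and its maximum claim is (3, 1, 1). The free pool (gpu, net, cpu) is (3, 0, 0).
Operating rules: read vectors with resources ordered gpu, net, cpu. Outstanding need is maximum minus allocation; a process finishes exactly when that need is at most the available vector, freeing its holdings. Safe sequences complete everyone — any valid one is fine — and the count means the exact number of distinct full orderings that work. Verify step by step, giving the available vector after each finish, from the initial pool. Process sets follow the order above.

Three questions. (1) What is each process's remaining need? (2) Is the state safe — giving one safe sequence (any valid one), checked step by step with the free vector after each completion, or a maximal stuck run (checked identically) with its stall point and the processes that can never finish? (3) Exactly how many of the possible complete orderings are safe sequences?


(1) Remaining need (order gpu, net, cpu):
  echo: (3, 0, 4)
  bravo: (2, 0, 1)
  alpha: (3, 2, 1)
  foxtrot: (1, 2, 1)
  india: (4, 2, 2)
  charlie: (0, 0, 0)
(2) UNSAFE — no complete ordering exists.
Key observation: after charlie, bravo the pool peaks at (6, 1, 2), and each blocked process is short somewhere: echo on cpu; alpha on net; foxtrot on net; india on net.
A maximal execution: charlie, bravo — then nothing else fits. Walking it through:
  pool = (3, 0, 0)
  run charlie (needs (0, 0, 0), free (3, 0, 0)); after release of (3, 1, 1) the pool is (6, 1, 1)
  run bravo (needs (2, 0, 1), free (6, 1, 1)); after release of (0, 0, 1) the pool is (6, 1, 2)
  echo cannot run: need (3, 0, 4) vs free (6, 1, 2) (insufficient cpu)
  alpha cannot run: need (3, 2, 1) vs free (6, 1, 2) (insufficient net)
  foxtrot cannot run: need (1, 2, 1) vs free (6, 1, 2) (insufficient net)
  india cannot run: need (4, 2, 2) vs free (6, 1, 2) (insufficient net)
Processes that can never finish: echo, alpha, foxtrot and india.
(3) Exactly 0 of the possible complete orderings are safe sequences.


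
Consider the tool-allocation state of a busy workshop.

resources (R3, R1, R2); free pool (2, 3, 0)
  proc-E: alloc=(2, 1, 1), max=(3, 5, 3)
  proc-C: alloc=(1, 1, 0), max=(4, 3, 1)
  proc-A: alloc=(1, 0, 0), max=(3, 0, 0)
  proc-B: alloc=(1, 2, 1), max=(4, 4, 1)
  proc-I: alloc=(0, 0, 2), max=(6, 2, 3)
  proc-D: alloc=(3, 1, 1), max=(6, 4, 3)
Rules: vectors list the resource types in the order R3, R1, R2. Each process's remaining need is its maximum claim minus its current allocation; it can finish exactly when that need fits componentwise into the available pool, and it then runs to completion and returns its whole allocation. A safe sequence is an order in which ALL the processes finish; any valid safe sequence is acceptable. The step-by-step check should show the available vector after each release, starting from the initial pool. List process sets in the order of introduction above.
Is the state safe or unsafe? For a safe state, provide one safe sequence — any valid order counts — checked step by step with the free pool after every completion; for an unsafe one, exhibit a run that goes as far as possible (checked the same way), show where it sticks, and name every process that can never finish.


UNSAFE.
Key observation: after proc-A, proc-B, proc-C the pool peaks at (5, 6, 1), and each blocked process is short somewhere: proc-E on R2; proc-I on R3; proc-D on R2.
A maximal execution: proc-A, proc-B, proc-C — then nothing else fits. Verifying each step:
  pool = (2, 3, 0)
  proc-A: need (2, 0, 0) fits (2, 3, 0); releases (1, 0, 0), pool now (3, 3, 0)
  proc-B: need (3, 2, 0) fits (3, 3, 0); releases (1, 2, 1), pool now (4, 5, 1)
  proc-C: need (3, 2, 1) fits (4, 5, 1); releases (1, 1, 0), pool now (5, 6, 1)
  proc-E cannot run: need (1, 4, 2) vs free (5, 6, 1) (insufficient R2)
  proc-I cannot run: need (6, 2, 1) vs free (5, 6, 1) (insufficient R3)
  proc-D cannot run: need (3, 3, 2) vs free (5, 6, 1) (insufficient R2)
Permanently blocked: proc-E, proc-I and proc-D.


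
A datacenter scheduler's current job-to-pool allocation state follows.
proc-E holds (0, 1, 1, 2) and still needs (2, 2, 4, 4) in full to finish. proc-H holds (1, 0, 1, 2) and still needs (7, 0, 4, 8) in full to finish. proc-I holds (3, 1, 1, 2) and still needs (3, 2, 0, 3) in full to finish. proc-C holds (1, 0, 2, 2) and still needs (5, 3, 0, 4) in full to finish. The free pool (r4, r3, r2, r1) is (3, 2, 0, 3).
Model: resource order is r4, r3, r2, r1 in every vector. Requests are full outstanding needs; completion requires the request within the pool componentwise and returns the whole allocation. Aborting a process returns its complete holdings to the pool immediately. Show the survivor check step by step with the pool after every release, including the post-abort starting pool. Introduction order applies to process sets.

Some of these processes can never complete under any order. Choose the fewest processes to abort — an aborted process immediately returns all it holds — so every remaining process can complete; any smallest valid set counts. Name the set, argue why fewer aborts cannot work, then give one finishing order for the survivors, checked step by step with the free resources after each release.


Abort proc-E.
Key observation: proc-H could never have finished before the abort; with (0, 1, 1, 2) returned by proc-E, it fits at step 3.
Minimality: the empty abort set fails — the state is deadlocked as it stands.
Survivors finish in the order: proc-I, proc-C, proc-H. Walking it through (pool after the aborts first):
  pool = (3, 3, 1, 5)
  proc-I needs (3, 2, 0, 3) <= (3, 3, 1, 5) -> finishes; pool += (3, 1, 1, 2) = (6, 4, 2, 7)
  proc-C needs (5, 3, 0, 4) <= (6, 4, 2, 7) -> finishes; pool += (1, 0, 2, 2) = (7, 4, 4, 9)
  proc-H needs (7, 0, 4, 8) <= (7, 4, 4, 9) -> finishes; pool += (1, 0, 1, 2) = (8, 4, 5, 11)


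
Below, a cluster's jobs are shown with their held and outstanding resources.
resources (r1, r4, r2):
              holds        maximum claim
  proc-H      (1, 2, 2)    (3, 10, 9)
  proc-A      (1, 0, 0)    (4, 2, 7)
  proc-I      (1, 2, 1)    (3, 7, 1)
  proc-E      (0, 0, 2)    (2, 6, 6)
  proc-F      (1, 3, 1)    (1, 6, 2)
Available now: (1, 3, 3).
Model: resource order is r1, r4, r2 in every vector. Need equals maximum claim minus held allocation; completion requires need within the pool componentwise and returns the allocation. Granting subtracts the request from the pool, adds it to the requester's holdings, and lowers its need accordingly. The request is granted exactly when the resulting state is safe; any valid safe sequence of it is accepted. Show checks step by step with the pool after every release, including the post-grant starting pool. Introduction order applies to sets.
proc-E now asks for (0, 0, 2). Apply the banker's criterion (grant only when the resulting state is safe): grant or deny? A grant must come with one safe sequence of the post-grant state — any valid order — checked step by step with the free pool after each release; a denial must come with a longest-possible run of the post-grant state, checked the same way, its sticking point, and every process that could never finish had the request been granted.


GRANT — the state after the grant stays safe, e.g. via proc-F, proc-I, proc-E, proc-H, proc-A.
Key observation: even at the reduced pool (1, 3, 1), proc-F fits immediately, so safety survives the grant.
Check on the post-grant state, step by step:
  pool = (1, 3, 1)
  proc-F: need (0, 3, 1) fits (1, 3, 1); releases (1, 3, 1), pool now (2, 6, 2)
  proc-I: need (2, 5, 0) fits (2, 6, 2); releases (1, 2, 1), pool now (3, 8, 3)
  proc-E: need (2, 6, 2) fits (3, 8, 3); releases (0, 0, 4), pool now (3, 8, 7)
  proc-H: need (2, 8, 7) fits (3, 8, 7); releases (1, 2, 2), pool now (4, 10, 9)
  proc-A: need (3, 2, 7) fits (4, 10, 9); releases (1, 0, 0), pool now (5, 10, 9)


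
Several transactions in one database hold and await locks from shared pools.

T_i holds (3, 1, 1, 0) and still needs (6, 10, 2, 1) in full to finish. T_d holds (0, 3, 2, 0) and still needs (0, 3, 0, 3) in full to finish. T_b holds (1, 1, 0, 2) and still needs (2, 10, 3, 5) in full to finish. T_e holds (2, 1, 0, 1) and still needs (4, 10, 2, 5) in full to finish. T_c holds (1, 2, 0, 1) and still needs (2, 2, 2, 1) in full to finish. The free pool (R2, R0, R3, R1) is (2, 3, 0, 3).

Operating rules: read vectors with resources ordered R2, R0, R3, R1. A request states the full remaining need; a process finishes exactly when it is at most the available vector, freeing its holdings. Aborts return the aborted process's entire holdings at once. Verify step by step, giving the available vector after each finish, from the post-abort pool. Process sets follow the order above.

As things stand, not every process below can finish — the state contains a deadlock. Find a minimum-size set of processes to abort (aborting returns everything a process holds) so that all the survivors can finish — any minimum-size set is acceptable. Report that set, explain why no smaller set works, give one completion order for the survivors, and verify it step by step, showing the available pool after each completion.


Abort T_b and T_e.
Key observation: no ordering could ever have run T_i before the abort of T_b and T_e; with (3, 2, 0, 3) back in the pool it fits at step 3.
No one abort is enough; case by case: T_i alone leaves T_b blocked (short on R0 and R1); T_d alone leaves T_i blocked (short on R2 and R0); T_b alone leaves T_i blocked (short on R2 and R0); T_e alone leaves T_i blocked (short on R2 and R0); T_c alone leaves T_i blocked (short on R2 and R0).
Survivors finish in the order: T_d, T_c, T_i. Verifying each step (pool after the aborts first):
  pool = (5, 5, 0, 6)
  T_d needs (0, 3, 0, 3) <= (5, 5, 0, 6) -> finishes; pool += (0, 3, 2, 0) = (5, 8, 2, 6)
  T_c needs (2, 2, 2, 1) <= (5, 8, 2, 6) -> finishes; pool += (1, 2, 0, 1) = (6, 10, 2, 7)
  T_i needs (6, 10, 2, 1) <= (6, 10, 2, 7) -> finishes; pool += (3, 1, 1, 0) = (9, 11, 3, 7)


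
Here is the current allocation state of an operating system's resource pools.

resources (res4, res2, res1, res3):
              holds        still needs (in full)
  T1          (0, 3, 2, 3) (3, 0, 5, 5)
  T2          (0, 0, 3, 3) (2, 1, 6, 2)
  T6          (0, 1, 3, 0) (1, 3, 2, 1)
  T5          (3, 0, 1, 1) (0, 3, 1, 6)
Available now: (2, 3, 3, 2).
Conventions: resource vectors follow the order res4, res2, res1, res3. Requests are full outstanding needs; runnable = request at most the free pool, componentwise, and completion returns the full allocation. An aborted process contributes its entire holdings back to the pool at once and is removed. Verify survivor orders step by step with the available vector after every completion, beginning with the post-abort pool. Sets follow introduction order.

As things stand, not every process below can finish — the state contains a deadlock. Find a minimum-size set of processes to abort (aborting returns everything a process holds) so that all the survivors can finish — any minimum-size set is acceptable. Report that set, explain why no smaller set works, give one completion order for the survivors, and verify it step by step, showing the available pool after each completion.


Minimum abort set: T5.
Key observation: before aborting T5, T1 was permanently blocked — no order could ever run it; afterwards it completes at step 3.
Minimality: the empty abort set fails — the state is deadlocked as it stands.
The survivors complete as T6, T2, T1. Step-by-step check (starting from the post-abort pool):
  pool = (5, 3, 4, 3)
  T6: need (1, 3, 2, 1) fits (5, 3, 4, 3); releases (0, 1, 3, 0), pool now (5, 4, 7, 3)
  T2: need (2, 1, 6, 2) fits (5, 4, 7, 3); releases (0, 0, 3, 3), pool now (5, 4, 10, 6)
  T1: need (3, 0, 5, 5) fits (5, 4, 10, 6); releases (0, 3, 2, 3), pool now (5, 7, 12, 9)


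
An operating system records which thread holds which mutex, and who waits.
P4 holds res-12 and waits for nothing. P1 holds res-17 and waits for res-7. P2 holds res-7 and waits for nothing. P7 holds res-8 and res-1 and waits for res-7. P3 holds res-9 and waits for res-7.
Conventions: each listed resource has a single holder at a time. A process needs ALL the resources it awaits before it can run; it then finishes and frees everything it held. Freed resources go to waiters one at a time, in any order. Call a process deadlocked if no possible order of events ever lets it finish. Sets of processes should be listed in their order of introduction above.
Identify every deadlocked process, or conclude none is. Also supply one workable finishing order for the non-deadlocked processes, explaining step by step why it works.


The deadlocked set is empty.
Key observation: no waiting chain loops back on itself — every chain ends at a process that waits on nothing, so everyone eventually runs.
One completion order for the rest: P2, P7, P4, P1, P3.
Walking it through:
  P2: no waits; runs immediately, freeing res-7
  P7 waits on res-7 — all released -> runs and releases res-8 and res-1
  P4: no waits; runs immediately, freeing res-12
  P1 waits on res-7 — all released -> runs and releases res-17
  P3 waits on res-7 — all released -> runs and releases res-9


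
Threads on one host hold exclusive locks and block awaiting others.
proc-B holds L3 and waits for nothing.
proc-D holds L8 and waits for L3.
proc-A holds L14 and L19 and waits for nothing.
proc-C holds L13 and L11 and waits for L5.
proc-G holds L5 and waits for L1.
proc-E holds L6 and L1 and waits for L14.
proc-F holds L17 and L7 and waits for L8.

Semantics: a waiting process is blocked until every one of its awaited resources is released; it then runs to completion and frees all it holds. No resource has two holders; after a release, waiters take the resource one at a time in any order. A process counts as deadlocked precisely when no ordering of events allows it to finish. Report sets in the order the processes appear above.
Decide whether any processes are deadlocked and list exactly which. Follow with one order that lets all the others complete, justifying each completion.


No process is deadlocked.
Key observation: every chain of waits terminates; starting from the processes that wait on nothing, all the rest unlock in turn.
The rest can finish in the order proc-B, proc-A, proc-E, proc-G, proc-D, proc-C, proc-F.
Verifying each step:
  proc-B: no waits; runs immediately, freeing L3
  proc-A: no waits; runs immediately, freeing L14 and L19
  proc-E waits on L14 — all released -> runs and releases L6 and L1
  proc-G waits on L1 — all released -> runs and releases L5
  proc-D waits on L3 — all released -> runs and releases L8
  proc-C waits on L5 — all released -> runs and releases L13 and L11
  proc-F waits on L8 — all released -> runs and releases L17 and L7


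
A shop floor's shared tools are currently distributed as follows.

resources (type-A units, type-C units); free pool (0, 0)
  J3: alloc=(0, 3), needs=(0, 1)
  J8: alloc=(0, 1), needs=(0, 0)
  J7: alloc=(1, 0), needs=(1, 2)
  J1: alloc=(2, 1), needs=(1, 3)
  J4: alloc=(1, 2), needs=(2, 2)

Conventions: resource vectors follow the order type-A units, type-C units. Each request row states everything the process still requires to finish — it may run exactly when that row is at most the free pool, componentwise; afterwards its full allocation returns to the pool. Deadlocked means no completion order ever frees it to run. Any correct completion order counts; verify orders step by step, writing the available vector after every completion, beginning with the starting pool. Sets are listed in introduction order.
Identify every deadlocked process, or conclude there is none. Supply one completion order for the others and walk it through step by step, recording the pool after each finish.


The deadlocked set is J7, J1 and J4.
Key observation: once J8, J3 finish, the pool peaks at (0, 4) — and every remaining process still needs more type-A units than that.
A valid finishing order for the others: J8, J3. Check, step by step:
  pool = (0, 0)
  run J8 (needs (0, 0), free (0, 0)); after release of (0, 1) the pool is (0, 1)
  run J3 (needs (0, 1), free (0, 1)); after release of (0, 3) the pool is (0, 4)
None of the blocked processes ever fits:
  blocked: J7 wants (1, 2), pool (0, 4) — not enough type-A units
  blocked: J1 wants (1, 3), pool (0, 4) — not enough type-A units
  blocked: J4 wants (2, 2), pool (0, 4) — not enough type-A units


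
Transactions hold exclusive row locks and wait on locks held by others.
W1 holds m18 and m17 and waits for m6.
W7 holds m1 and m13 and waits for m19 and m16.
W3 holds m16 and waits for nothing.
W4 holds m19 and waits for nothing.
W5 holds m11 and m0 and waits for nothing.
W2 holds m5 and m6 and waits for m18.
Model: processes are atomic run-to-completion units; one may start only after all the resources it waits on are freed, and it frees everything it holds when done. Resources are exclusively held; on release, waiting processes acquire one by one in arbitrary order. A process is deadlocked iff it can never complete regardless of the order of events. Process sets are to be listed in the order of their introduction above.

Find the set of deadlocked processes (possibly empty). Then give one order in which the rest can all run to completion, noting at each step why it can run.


Deadlocked: W1 and W2.
Key observation: the loop W1 -> W2 -> W1 blocks itself forever; no other process is dragged down with it.
A valid finishing order for the others: W4, W5, W3, W7.
Verifying each step:
  W4 waits on nothing -> runs at once and releases m19
  W5 waits on nothing -> runs at once and releases m11 and m0
  W3 waits on nothing -> runs at once and releases m16
  run W7 (all its waits — m19 and m16 — are resolved); releases m1 and m13


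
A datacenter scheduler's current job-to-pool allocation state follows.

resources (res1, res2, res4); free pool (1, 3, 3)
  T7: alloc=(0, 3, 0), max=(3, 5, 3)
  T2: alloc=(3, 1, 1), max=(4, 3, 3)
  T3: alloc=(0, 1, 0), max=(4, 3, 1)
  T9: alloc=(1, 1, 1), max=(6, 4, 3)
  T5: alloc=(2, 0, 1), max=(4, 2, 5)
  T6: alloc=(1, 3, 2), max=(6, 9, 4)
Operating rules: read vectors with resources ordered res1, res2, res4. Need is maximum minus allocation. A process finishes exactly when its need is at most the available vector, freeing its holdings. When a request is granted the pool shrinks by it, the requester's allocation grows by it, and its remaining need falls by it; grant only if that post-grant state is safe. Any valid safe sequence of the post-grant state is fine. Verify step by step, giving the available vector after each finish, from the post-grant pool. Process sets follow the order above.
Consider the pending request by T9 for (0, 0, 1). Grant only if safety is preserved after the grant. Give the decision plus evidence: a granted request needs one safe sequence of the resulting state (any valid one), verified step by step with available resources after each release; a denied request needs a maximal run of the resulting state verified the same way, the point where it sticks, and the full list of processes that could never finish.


DENY. Granting would leave the state unsafe.
Key observation: after T2, T3, T7 the pool peaks at (4, 8, 3), and each blocked process is short somewhere: T9 on res1; T5 on res4; T6 on res1.
After a pretend grant, a maximal execution: T2, T3, T7 — then nothing else fits. Step-by-step check:
  pool = (1, 3, 2)
  run T2 (needs (1, 2, 2), free (1, 3, 2)); after release of (3, 1, 1) the pool is (4, 4, 3)
  run T3 (needs (4, 2, 1), free (4, 4, 3)); after release of (0, 1, 0) the pool is (4, 5, 3)
  run T7 (needs (3, 2, 3), free (4, 5, 3)); after release of (0, 3, 0) the pool is (4, 8, 3)
  blocked: T9 wants (5, 3, 1), pool (4, 8, 3) — not enough res1
  blocked: T5 wants (2, 2, 4), pool (4, 8, 3) — not enough res4
  blocked: T6 wants (5, 6, 2), pool (4, 8, 3) — not enough res1
Processes that could never finish after the grant: T9, T5 and T6.


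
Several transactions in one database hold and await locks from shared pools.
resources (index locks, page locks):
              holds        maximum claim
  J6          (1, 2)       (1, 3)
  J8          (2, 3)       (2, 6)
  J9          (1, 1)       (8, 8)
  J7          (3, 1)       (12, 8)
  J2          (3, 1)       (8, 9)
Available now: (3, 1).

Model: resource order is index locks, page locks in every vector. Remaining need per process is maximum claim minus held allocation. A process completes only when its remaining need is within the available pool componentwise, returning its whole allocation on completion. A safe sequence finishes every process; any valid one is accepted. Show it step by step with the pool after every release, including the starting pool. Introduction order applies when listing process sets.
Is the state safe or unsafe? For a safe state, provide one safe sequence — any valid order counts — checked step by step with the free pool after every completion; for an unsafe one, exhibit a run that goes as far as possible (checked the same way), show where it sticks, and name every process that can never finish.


The state is UNSAFE.
Key observation: once J6, J8 finish, the pool peaks at (6, 6) — and every remaining process still needs more page locks than that.
A maximal execution: J6, J8 — then nothing else fits. Verifying each step:
  pool = (3, 1)
  J6: need (0, 1) fits (3, 1); releases (1, 2), pool now (4, 3)
  J8: need (0, 3) fits (4, 3); releases (2, 3), pool now (6, 6)
  J9 cannot run: need (7, 7) vs free (6, 6) (insufficient index locks and page locks)
  J7 cannot run: need (9, 7) vs free (6, 6) (insufficient index locks and page locks)
  J2 cannot run: need (5, 8) vs free (6, 6) (insufficient page locks)
Permanently blocked: J9, J7 and J2.


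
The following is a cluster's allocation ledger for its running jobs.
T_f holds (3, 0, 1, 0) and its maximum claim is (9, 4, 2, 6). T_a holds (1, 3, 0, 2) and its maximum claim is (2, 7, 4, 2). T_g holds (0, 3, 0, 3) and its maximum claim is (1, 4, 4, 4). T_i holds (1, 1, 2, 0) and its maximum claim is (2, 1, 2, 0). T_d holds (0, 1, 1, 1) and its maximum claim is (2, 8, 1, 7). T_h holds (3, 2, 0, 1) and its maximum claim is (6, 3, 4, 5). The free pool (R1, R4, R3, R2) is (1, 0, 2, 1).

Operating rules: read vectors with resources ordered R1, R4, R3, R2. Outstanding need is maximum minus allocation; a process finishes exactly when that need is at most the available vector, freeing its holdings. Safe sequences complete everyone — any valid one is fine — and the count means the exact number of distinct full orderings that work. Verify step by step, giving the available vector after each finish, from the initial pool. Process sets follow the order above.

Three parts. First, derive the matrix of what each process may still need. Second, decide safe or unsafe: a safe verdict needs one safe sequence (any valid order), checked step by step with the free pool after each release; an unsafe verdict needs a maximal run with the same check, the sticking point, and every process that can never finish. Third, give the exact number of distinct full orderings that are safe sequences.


(1) Need matrix, components ordered R1, R4, R3, R2:
  T_f: (6, 4, 1, 6)
  T_a: (1, 4, 4, 0)
  T_g: (1, 1, 4, 1)
  T_i: (1, 0, 0, 0)
  T_d: (2, 7, 0, 6)
  T_h: (3, 1, 4, 4)
(2) SAFE, for example via the order T_i, T_g, T_a, T_h, T_d, T_f.
Key observation: the order's first zero-slack moment is T_i ((1, 0, 0, 0) needed, (1, 0, 2, 1) free — a requested resource with nothing to spare).
Step-by-step check:
  pool = (1, 0, 2, 1)
  T_i: need (1, 0, 0, 0) fits (1, 0, 2, 1); releases (1, 1, 2, 0), pool now (2, 1, 4, 1)
  T_g: need (1, 1, 4, 1) fits (2, 1, 4, 1); releases (0, 3, 0, 3), pool now (2, 4, 4, 4)
  T_a: need (1, 4, 4, 0) fits (2, 4, 4, 4); releases (1, 3, 0, 2), pool now (3, 7, 4, 6)
  T_h: need (3, 1, 4, 4) fits (3, 7, 4, 6); releases (3, 2, 0, 1), pool now (6, 9, 4, 7)
  T_d: need (2, 7, 0, 6) fits (6, 9, 4, 7); releases (0, 1, 1, 1), pool now (6, 10, 5, 8)
  T_f: need (6, 4, 1, 6) fits (6, 10, 5, 8); releases (3, 0, 1, 0), pool now (9, 10, 6, 8)
(3) Precisely 3 of the possible complete orderings are safe sequences.


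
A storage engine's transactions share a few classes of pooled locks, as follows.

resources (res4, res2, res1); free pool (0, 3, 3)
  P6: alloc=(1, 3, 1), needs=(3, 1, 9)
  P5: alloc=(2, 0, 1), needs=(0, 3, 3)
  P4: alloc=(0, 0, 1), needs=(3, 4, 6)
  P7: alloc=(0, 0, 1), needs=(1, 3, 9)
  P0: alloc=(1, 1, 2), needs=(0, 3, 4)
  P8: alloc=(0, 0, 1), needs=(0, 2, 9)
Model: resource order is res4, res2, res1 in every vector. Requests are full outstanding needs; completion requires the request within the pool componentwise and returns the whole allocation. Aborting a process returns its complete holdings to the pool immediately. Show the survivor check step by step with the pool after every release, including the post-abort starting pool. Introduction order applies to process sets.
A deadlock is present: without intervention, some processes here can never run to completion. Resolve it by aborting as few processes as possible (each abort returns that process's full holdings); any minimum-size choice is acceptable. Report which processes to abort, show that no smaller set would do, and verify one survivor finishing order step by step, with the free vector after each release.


Minimum abort set: P6 and P7.
Key observation: no ordering could ever have run P8 before the abort of P6 and P7; with (1, 3, 2) back in the pool it fits at step 4.
Why nothing smaller works — every single abort fails: P6 alone leaves P7 blocked (short on res1); P5 alone leaves P6 blocked (short on res1); P4 alone leaves P6 blocked (short on res1); P7 alone leaves P6 blocked (short on res1); P0 alone leaves P6 blocked (short on res1); P8 alone leaves P6 blocked (short on res1).
The survivors complete as P5, P4, P0, P8. Verifying each step (starting from the post-abort pool):
  pool = (1, 6, 5)
  P5: need (0, 3, 3) fits (1, 6, 5); releases (2, 0, 1), pool now (3, 6, 6)
  P4: need (3, 4, 6) fits (3, 6, 6); releases (0, 0, 1), pool now (3, 6, 7)
  P0: need (0, 3, 4) fits (3, 6, 7); releases (1, 1, 2), pool now (4, 7, 9)
  P8: need (0, 2, 9) fits (4, 7, 9); releases (0, 0, 1), pool now (4, 7, 10)


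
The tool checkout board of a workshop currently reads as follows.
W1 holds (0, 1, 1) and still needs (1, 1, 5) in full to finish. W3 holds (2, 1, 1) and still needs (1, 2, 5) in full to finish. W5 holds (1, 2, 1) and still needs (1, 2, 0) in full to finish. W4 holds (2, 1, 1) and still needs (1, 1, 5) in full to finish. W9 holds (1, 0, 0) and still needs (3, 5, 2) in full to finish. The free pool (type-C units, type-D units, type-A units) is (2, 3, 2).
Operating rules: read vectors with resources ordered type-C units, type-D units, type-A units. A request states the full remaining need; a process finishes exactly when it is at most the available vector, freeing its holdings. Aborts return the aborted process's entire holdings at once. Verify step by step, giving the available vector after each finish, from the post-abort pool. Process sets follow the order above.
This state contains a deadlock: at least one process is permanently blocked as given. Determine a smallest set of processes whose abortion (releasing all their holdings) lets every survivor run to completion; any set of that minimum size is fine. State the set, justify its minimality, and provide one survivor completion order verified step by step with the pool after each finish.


Abort W1 and W4.
Key observation: W3 had no path to completion before; after the abort of W1 and W4 ((2, 2, 2) returned), step 2 is where it fits.
No one abort is enough; case by case: W1 alone leaves W3 blocked (short on type-A units); W3 alone leaves W1 blocked (short on type-A units); W5 alone leaves W1 blocked (short on type-A units); W4 alone leaves W1 blocked (short on type-A units); W9 alone leaves W1 blocked (short on type-A units).
One survivor order: W5, W3, W9. Step-by-step check (post-abort pool first):
  pool = (4, 5, 4)
  run W5 (needs (1, 2, 0), free (4, 5, 4)); after release of (1, 2, 1) the pool is (5, 7, 5)
  run W3 (needs (1, 2, 5), free (5, 7, 5)); after release of (2, 1, 1) the pool is (7, 8, 6)
  run W9 (needs (3, 5, 2), free (7, 8, 6)); after release of (1, 0, 0) the pool is (8, 8, 6)


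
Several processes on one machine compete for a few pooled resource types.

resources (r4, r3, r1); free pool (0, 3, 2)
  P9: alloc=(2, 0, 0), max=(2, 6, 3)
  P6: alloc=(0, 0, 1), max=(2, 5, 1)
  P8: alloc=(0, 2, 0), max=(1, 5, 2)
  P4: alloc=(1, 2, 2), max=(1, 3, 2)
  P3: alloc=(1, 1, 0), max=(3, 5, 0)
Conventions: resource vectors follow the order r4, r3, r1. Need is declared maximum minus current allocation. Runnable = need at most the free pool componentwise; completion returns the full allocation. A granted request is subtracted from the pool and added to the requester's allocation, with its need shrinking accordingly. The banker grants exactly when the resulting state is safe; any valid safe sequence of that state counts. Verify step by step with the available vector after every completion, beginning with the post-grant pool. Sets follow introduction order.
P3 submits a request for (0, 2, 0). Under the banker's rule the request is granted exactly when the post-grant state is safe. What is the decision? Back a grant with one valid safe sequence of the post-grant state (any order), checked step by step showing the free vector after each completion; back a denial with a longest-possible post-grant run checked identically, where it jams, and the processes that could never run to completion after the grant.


DENY — the pretend-granted state is unsafe.
Key observation: after P4, P8 the pool peaks at (1, 5, 4), and each blocked process is short somewhere: P9 on r3; P6 on r4; P3 on r4.
After a pretend grant, a maximal execution: P4, P8 — then nothing else fits. Walking it through:
  pool = (0, 1, 2)
  run P4 (needs (0, 1, 0), free (0, 1, 2)); after release of (1, 2, 2) the pool is (1, 3, 4)
  run P8 (needs (1, 3, 2), free (1, 3, 4)); after release of (0, 2, 0) the pool is (1, 5, 4)
  P9 still needs (0, 6, 3) but only (1, 5, 4) is free — short on r3
  P6 still needs (2, 5, 0) but only (1, 5, 4) is free — short on r4
  P3 still needs (2, 2, 0) but only (1, 5, 4) is free — short on r4
Processes that could never finish after the grant: P9, P6 and P3.


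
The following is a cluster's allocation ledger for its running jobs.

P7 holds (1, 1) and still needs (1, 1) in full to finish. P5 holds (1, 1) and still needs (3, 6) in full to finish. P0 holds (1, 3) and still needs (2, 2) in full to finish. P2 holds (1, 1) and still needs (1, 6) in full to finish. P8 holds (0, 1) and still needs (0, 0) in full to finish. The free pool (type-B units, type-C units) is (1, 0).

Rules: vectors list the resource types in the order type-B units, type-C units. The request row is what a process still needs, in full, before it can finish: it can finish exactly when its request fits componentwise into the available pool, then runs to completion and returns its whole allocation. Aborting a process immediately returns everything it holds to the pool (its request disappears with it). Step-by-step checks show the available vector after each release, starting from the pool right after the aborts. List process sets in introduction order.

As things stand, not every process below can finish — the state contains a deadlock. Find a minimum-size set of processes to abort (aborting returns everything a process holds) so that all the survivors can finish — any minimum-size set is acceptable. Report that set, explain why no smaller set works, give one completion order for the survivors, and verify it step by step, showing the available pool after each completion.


The answer: abort P5.
Key observation: no ordering could ever have run P2 before the abort of P5; with (1, 1) back in the pool it fits at step 4.
No smaller set exists: with zero aborts the deadlock remains.
The survivors complete as P7, P0, P8, P2. Walking it through (starting from the post-abort pool):
  pool = (2, 1)
  P7: need (1, 1) fits (2, 1); releases (1, 1), pool now (3, 2)
  P0: need (2, 2) fits (3, 2); releases (1, 3), pool now (4, 5)
  P8: need (0, 0) fits (4, 5); releases (0, 1), pool now (4, 6)
  P2: need (1, 6) fits (4, 6); releases (1, 1), pool now (5, 7)
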